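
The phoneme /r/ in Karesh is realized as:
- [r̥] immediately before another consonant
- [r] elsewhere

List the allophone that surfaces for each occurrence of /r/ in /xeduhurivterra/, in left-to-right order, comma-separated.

Occurrence 1 (position 7): no conditioning environment matches → elsewhere allophone [r].
Occurrence 2 (position 12): immediately before another consonant → [r̥].
Occurrence 3 (position 13): no conditioning environment matches → elsewhere allophone [r].

[r], [r̥], [r]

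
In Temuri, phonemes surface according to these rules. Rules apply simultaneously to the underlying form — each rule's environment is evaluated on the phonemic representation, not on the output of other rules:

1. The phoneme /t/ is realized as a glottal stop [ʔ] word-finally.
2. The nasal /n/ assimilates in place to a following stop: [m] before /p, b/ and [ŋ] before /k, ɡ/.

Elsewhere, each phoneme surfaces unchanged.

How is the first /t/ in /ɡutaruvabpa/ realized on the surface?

/t/ (between /u/ and /a/): rule 1 targets it, but not word-finally → unchanged [t].

[t]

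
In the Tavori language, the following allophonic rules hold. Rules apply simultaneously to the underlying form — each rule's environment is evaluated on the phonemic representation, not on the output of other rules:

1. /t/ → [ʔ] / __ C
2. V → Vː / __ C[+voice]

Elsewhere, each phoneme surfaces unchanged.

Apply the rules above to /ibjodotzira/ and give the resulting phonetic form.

/i/ — word-initial, before a voiced consonant — surfaces as [iː] (rule 2).
/b/ (between /i/ and /j/) is unaffected → [b].
/j/ (between /b/ and /o/): no rule targets it → [j].
/o/ meets the environment for rule 2 (before a voiced consonant) → [oː].
/d/ — not in any rule's target class → [d].
/o/ (between /d/ and /t/) is in the target of rule 2 but the environment (before a voiced consonant) is not met → [o].
/t/ meets the environment for rule 1 (immediately before a consonant) → [ʔ].
/z/ (between /t/ and /i/): no rule targets it → [z].
/i/ meets the environment for rule 2 (before a voiced consonant) → [iː].
/r/ stays [r].
/a/ (word-final) is in the target of rule 2 but the environment (before a voiced consonant) is not met → [a].

[iːbjoːdoʔziːra]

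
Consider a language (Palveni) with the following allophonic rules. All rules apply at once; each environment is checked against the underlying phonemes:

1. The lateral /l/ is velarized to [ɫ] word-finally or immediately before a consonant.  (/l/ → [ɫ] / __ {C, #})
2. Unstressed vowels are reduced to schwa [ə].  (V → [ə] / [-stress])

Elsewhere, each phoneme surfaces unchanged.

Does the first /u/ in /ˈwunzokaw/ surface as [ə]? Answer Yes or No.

No

/u/ (between /w/ and /n/) is in the target of rule 2 but the environment (in an unstressed syllable) is not met → [u].
The actual realization is [u], not [ə].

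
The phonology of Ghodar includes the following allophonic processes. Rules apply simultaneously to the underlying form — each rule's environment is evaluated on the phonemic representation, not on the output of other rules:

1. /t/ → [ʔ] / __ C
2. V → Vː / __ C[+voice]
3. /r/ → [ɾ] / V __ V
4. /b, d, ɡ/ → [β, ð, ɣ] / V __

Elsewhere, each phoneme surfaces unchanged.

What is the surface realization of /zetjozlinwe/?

/e/ (between /z/ and /t/) fails the environment for rule 2, so it stays [e].
/t/ (between /e/ and /j/) occurs immediately before a consonant → [ʔ] by rule 1.
/o/ meets the environment for rule 2 (before a voiced consonant) → [oː].
/i/ meets the environment for rule 2 (before a voiced consonant) → [iː].
/e/ (word-final) fails the environment for rule 2, so it stays [e].

[zeʔjoːzliːnwe]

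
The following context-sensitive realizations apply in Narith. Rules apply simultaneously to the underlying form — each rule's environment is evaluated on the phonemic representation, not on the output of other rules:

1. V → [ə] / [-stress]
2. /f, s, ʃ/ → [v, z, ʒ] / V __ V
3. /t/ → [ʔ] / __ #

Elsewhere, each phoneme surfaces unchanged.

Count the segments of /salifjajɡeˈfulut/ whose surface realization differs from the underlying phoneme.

Segments that undergo a rule: /a/ → [ə] (rule 1); /i/ → [ə] (rule 1); /a/ → [ə] (rule 1); /e/ → [ə] (rule 1); /f/ → [v] (rule 2); /u/ → [ə] (rule 1); /t/ → [ʔ] (rule 3).
All other segments surface unchanged.

7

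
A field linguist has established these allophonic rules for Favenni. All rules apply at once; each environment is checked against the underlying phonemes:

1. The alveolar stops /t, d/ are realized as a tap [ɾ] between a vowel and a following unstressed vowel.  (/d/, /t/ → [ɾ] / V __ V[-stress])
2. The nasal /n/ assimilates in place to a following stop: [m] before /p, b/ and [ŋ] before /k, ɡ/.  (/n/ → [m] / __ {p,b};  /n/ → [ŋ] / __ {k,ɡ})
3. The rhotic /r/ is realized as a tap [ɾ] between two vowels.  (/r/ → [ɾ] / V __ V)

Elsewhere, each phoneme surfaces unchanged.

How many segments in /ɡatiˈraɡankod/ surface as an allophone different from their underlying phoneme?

Segments that undergo a rule: /t/ → [ɾ] (rule 1); /r/ → [ɾ] (rule 3); /n/ → [ŋ] (rule 2).
All other segments surface unchanged.

3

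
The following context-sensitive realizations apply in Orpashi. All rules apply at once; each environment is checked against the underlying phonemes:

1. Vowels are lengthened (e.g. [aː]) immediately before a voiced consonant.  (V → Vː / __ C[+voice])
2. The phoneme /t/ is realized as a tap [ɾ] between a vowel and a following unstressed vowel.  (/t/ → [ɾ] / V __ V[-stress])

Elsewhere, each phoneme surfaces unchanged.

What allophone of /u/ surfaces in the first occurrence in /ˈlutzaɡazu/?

/u/ (between /l/ and /t/) is in the target of rule 1 but the environment (before a voiced consonant) is not met → [u].

[u]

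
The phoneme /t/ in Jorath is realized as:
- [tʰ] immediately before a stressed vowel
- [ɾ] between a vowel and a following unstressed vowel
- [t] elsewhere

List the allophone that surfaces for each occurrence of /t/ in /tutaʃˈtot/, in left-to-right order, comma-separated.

Occurrence 1 (position 1): no conditioning environment matches → elsewhere allophone [t].
Occurrence 2 (position 3): between a vowel and an unstressed vowel → [ɾ].
Occurrence 3 (position 6): immediately before a stressed vowel → [tʰ].
Occurrence 4 (position 8): no conditioning environment matches → elsewhere allophone [t].

[t], [ɾ], [tʰ], [t]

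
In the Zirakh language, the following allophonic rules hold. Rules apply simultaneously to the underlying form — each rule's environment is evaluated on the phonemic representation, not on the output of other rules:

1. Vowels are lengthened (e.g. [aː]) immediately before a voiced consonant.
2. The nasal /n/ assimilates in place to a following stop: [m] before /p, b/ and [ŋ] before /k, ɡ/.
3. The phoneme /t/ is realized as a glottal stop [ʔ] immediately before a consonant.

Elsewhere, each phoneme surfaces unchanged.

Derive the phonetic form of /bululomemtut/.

/b/ — not in any rule's target class → [b].
Rule 1 applies to /u/ (between /b/ and /l/: before a voiced consonant) → [uː].
/l/ stays [l].
Rule 1 applies to /u/ (between /l/ and /l/: before a voiced consonant) → [uː].
/l/ (between /u/ and /o/): no rule targets it → [l].
/o/ — between /l/ and /m/, before a voiced consonant — surfaces as [oː] (rule 1).
/m/ stays [m].
/e/ (between /m/ and /m/) occurs before a voiced consonant → [eː] by rule 1.
/m/ (between /e/ and /t/): no rule targets it → [m].
/t/ — between /m/ and /u/; rule 3 does not apply here → [t].
/u/ — between /t/ and /t/; rule 1 does not apply here → [u].
/t/ (word-final) fails the environment for rule 3, so it stays [t].

[buːluːloːmeːmtut]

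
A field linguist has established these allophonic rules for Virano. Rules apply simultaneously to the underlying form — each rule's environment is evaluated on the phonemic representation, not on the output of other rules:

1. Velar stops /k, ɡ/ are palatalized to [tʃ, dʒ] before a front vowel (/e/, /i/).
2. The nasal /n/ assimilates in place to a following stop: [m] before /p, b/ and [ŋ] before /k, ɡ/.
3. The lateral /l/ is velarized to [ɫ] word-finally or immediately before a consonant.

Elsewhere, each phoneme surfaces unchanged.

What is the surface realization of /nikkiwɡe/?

/n/ (word-initial) fails the environment for rule 2, so it stays [n].
/i/ stays [i].
/k/ — between /i/ and /k/; rule 1 does not apply here → [k].
Rule 1 applies to /k/ (between /k/ and /i/: before a front vowel) → [tʃ].
/i/ stays [i].
/w/ — not in any rule's target class → [w].
/ɡ/ (between /w/ and /e/): before a front vowel, so rule 1 applies → [dʒ].
/e/ (word-final) is unaffected → [e].

[niktʃiwdʒe]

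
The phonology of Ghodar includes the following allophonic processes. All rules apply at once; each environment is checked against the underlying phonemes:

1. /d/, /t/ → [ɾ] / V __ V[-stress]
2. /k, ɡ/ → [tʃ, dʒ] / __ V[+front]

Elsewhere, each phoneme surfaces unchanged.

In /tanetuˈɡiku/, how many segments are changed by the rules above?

Segments that undergo a rule: /t/ → [ɾ] (rule 1); /ɡ/ → [dʒ] (rule 2).
All other segments surface unchanged.

2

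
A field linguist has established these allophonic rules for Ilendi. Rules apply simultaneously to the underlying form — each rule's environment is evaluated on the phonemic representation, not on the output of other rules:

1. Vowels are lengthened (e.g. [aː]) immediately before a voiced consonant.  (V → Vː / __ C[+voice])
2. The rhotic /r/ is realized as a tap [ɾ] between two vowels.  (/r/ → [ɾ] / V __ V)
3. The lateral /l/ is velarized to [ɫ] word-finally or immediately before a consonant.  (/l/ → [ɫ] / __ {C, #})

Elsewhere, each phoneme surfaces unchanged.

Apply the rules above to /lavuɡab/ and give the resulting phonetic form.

[laːvuːɡaːb]

/l/ (word-initial) fails the environment for rule 3, so it stays [l].
/a/ (between /l/ and /v/): before a voiced consonant, so rule 1 applies → [aː].
/u/ meets the environment for rule 1 (before a voiced consonant) → [uː].
/a/ (between /ɡ/ and /b/) occurs before a voiced consonant → [aː] by rule 1.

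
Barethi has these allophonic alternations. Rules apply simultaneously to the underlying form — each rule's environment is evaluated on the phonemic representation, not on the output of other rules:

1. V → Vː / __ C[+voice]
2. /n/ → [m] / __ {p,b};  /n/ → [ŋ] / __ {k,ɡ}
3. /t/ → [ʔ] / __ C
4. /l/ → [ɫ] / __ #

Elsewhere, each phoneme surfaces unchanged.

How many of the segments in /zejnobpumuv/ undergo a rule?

4

Segments that undergo a rule: /e/ → [eː] (rule 1); /o/ → [oː] (rule 1); /u/ → [uː] (rule 1); /u/ → [uː] (rule 1).
All other segments surface unchanged.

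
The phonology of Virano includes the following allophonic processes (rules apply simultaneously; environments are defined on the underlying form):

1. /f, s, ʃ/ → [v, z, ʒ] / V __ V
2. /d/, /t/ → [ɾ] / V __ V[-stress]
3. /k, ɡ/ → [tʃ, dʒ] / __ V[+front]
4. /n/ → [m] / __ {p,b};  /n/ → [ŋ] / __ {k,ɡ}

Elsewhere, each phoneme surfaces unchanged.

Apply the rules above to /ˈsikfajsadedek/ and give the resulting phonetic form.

[ˈsikfajsaɾeɾek]

/s/ (word-initial) is in the target of rule 1 but the environment (between two vowels) is not met → [s].
/i/ stays [i].
/k/ — between /i/ and /f/; rule 3 does not apply here → [k].
/f/ — between /k/ and /a/; rule 1 does not apply here → [f].
/a/ stays [a].
/j/ (between /a/ and /s/) is unaffected → [j].
/s/ (between /j/ and /a/) fails the environment for rule 1, so it stays [s].
/a/ (between /s/ and /d/): no rule targets it → [a].
/d/ meets the environment for rule 2 (between a vowel and a following unstressed vowel) → [ɾ].
/e/ stays [e].
/d/ (between /e/ and /e/): between a vowel and a following unstressed vowel, so rule 2 applies → [ɾ].
/e/ (between /d/ and /k/): no rule targets it → [e].
/k/ — word-final; rule 3 does not apply here → [k].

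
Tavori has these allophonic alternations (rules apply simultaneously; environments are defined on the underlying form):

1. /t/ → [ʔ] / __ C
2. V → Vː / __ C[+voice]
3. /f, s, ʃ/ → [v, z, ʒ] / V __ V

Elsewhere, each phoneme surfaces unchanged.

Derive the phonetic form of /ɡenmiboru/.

[ɡeːnmiːboːru]

/e/ (between /ɡ/ and /n/): before a voiced consonant, so rule 2 applies → [eː].
/i/ meets the environment for rule 2 (before a voiced consonant) → [iː].
/o/ (between /b/ and /r/): before a voiced consonant, so rule 2 applies → [oː].
/u/ (word-final) is in the target of rule 2 but the environment (before a voiced consonant) is not met → [u].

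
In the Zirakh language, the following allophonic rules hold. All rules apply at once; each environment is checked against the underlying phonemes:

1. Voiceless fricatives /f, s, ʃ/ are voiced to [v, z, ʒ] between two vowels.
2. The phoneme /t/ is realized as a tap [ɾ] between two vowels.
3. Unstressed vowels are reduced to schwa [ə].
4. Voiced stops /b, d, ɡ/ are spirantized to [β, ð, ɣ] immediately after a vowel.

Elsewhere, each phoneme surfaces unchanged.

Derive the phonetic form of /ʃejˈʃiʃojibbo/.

/ʃ/ (word-initial) is in the target of rule 1 but the environment (between two vowels) is not met → [ʃ].
/e/ meets the environment for rule 3 (in an unstressed syllable) → [ə].
/j/ stays [j].
/ʃ/ (between /j/ and /i/): rule 1 targets it, but not between two vowels → unchanged [ʃ].
/i/ (between /ʃ/ and /ʃ/) is in the target of rule 3 but the environment (in an unstressed syllable) is not met → [i].
Rule 1 applies to /ʃ/ (between /i/ and /o/: between two vowels) → [ʒ].
/o/ (between /ʃ/ and /j/) occurs in an unstressed syllable → [ə] by rule 3.
/j/ — not in any rule's target class → [j].
/i/ — between /j/ and /b/, in an unstressed syllable — surfaces as [ə] (rule 3).
/b/ meets the environment for rule 4 (immediately after a vowel) → [β].
/b/ (between /b/ and /o/): rule 4 targets it, but not immediately after a vowel → unchanged [b].
/o/ (word-final): in an unstressed syllable, so rule 3 applies → [ə].

[ʃəjˈʃiʒəjəβbə]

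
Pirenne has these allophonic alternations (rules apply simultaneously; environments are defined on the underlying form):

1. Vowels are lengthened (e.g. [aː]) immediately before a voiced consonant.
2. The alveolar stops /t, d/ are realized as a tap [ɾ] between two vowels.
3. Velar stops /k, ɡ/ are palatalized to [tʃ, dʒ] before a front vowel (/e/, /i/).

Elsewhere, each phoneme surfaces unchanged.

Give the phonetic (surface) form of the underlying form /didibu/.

[diːɾiːbu]

/d/ (word-initial) is in the target of rule 2 but the environment (between two vowels) is not met → [d].
/i/ — between /d/ and /d/, before a voiced consonant — surfaces as [iː] (rule 1).
/d/ (between /i/ and /i/): between two vowels, so rule 2 applies → [ɾ].
/i/ — between /d/ and /b/, before a voiced consonant — surfaces as [iː] (rule 1).
/b/ — not in any rule's target class → [b].
/u/ (word-final) is in the target of rule 1 but the environment (before a voiced consonant) is not met → [u].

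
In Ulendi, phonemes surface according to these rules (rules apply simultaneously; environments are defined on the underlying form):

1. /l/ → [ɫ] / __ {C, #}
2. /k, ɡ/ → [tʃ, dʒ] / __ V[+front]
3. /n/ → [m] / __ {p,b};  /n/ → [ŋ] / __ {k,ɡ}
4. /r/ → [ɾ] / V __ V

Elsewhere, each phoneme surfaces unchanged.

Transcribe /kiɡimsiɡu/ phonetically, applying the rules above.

/k/ meets the environment for rule 2 (before a front vowel) → [tʃ].
/i/ (between /k/ and /ɡ/) is unaffected → [i].
/ɡ/ (between /i/ and /i/) occurs before a front vowel → [dʒ] by rule 2.
/i/ (between /ɡ/ and /m/) is unaffected → [i].
/m/ (between /i/ and /s/) is unaffected → [m].
/s/ (between /m/ and /i/) is unaffected → [s].
/i/ stays [i].
/ɡ/ (between /i/ and /u/) is in the target of rule 2 but the environment (before a front vowel) is not met → [ɡ].
/u/ (word-final) is unaffected → [u].

[tʃidʒimsiɡu]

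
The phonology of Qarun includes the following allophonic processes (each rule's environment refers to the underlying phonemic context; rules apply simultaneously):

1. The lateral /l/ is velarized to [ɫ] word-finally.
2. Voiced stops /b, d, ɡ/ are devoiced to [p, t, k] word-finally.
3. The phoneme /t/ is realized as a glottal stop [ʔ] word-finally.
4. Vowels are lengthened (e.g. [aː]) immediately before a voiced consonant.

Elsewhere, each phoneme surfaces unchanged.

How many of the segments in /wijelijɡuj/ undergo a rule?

4

Segments that undergo a rule: /i/ → [iː] (rule 4); /e/ → [eː] (rule 4); /i/ → [iː] (rule 4); /u/ → [uː] (rule 4).
All other segments surface unchanged.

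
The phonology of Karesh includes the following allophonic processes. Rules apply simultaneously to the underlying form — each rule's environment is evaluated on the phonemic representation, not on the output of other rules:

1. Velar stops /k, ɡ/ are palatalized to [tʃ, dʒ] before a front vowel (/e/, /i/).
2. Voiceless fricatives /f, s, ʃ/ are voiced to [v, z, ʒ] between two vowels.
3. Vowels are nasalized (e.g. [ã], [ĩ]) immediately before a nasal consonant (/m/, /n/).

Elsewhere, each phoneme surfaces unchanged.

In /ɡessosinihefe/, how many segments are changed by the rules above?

4

Segments that undergo a rule: /ɡ/ → [dʒ] (rule 1); /s/ → [z] (rule 2); /i/ → [ĩ] (rule 3); /f/ → [v] (rule 2).
All other segments surface unchanged.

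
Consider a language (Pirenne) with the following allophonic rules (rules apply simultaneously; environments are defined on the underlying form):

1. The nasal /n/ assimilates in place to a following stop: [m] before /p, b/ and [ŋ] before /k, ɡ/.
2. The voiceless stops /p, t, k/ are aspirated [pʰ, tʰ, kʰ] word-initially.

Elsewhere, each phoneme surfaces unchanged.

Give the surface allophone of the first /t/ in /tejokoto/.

Rule 2 applies to /t/ (word-initial: word-initially) → [tʰ].

[tʰ]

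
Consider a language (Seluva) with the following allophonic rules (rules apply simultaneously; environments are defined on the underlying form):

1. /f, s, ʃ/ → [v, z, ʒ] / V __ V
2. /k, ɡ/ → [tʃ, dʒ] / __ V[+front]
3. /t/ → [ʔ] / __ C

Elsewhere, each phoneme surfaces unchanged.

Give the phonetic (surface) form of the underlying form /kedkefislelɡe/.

[tʃedtʃevisleldʒe]

/k/ meets the environment for rule 2 (before a front vowel) → [tʃ].
/e/ — not in any rule's target class → [e].
/d/ (between /e/ and /k/) is unaffected → [d].
Rule 2 applies to /k/ (between /d/ and /e/: before a front vowel) → [tʃ].
/e/ — not in any rule's target class → [e].
/f/ — between /e/ and /i/, between two vowels — surfaces as [v] (rule 1).
/i/ (between /f/ and /s/): no rule targets it → [i].
/s/ (between /i/ and /l/) fails the environment for rule 1, so it stays [s].
/l/ (between /s/ and /e/) is unaffected → [l].
/e/ (between /l/ and /l/): no rule targets it → [e].
/l/ (between /e/ and /ɡ/) is unaffected → [l].
Rule 2 applies to /ɡ/ (between /l/ and /e/: before a front vowel) → [dʒ].
/e/ — not in any rule's target class → [e].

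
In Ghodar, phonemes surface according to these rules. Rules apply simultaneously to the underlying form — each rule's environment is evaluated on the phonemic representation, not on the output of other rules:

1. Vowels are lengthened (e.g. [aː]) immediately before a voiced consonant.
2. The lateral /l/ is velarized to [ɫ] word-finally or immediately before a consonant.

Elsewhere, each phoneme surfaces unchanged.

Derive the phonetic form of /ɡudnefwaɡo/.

/ɡ/ (word-initial) is unaffected → [ɡ].
/u/ — between /ɡ/ and /d/, before a voiced consonant — surfaces as [uː] (rule 1).
/d/ stays [d].
/n/ (between /d/ and /e/): no rule targets it → [n].
/e/ (between /n/ and /f/): rule 1 targets it, but not before a voiced consonant → unchanged [e].
/f/ (between /e/ and /w/) is unaffected → [f].
/w/ stays [w].
Rule 1 applies to /a/ (between /w/ and /ɡ/: before a voiced consonant) → [aː].
/ɡ/ stays [ɡ].
/o/ (word-final): rule 1 targets it, but not before a voiced consonant → unchanged [o].

[ɡuːdnefwaːɡo]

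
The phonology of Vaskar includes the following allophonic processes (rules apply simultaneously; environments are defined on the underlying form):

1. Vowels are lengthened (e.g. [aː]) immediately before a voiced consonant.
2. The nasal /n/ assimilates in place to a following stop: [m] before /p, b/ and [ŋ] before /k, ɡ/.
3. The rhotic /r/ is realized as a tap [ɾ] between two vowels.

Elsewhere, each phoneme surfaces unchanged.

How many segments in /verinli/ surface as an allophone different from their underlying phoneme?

3

Segments that undergo a rule: /e/ → [eː] (rule 1); /r/ → [ɾ] (rule 3); /i/ → [iː] (rule 1).
All other segments surface unchanged.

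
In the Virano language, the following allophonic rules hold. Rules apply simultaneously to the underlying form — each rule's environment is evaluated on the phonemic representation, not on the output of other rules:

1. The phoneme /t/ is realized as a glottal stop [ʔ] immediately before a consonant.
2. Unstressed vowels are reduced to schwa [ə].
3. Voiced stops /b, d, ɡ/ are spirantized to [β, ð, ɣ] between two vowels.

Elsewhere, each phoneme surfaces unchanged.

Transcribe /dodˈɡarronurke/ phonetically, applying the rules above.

/d/ — word-initial; rule 3 does not apply here → [d].
/o/ (between /d/ and /d/): in an unstressed syllable, so rule 2 applies → [ə].
/d/ — between /o/ and /ɡ/; rule 3 does not apply here → [d].
/ɡ/ (between /d/ and /a/): rule 3 targets it, but not between two vowels → unchanged [ɡ].
/a/ (between /ɡ/ and /r/): rule 2 targets it, but not in an unstressed syllable → unchanged [a].
/r/ — not in any rule's target class → [r].
/r/ — not in any rule's target class → [r].
/o/ — between /r/ and /n/, in an unstressed syllable — surfaces as [ə] (rule 2).
/n/ (between /o/ and /u/) is unaffected → [n].
Rule 2 applies to /u/ (between /n/ and /r/: in an unstressed syllable) → [ə].
/r/ stays [r].
/k/ (between /r/ and /e/): no rule targets it → [k].
/e/ (word-final) occurs in an unstressed syllable → [ə] by rule 2.

[dədˈɡarrənərkə]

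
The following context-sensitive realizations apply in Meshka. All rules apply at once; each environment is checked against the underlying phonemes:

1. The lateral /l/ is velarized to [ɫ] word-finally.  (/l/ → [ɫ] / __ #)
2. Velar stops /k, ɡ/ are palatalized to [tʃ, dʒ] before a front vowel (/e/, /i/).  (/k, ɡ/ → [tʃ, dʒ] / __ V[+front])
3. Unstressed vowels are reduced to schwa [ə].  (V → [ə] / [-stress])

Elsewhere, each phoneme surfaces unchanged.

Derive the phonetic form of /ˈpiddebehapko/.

/p/ stays [p].
/i/ (between /p/ and /d/): rule 3 targets it, but not in an unstressed syllable → unchanged [i].
/d/ stays [d].
/d/ (between /d/ and /e/) is unaffected → [d].
/e/ — between /d/ and /b/, in an unstressed syllable — surfaces as [ə] (rule 3).
/b/ stays [b].
/e/ meets the environment for rule 3 (in an unstressed syllable) → [ə].
/h/ — not in any rule's target class → [h].
/a/ meets the environment for rule 3 (in an unstressed syllable) → [ə].
/p/ (between /a/ and /k/): no rule targets it → [p].
/k/ (between /p/ and /o/) is in the target of rule 2 but the environment (before a front vowel) is not met → [k].
/o/ (word-final): in an unstressed syllable, so rule 3 applies → [ə].

[ˈpiddəbəhəpkə]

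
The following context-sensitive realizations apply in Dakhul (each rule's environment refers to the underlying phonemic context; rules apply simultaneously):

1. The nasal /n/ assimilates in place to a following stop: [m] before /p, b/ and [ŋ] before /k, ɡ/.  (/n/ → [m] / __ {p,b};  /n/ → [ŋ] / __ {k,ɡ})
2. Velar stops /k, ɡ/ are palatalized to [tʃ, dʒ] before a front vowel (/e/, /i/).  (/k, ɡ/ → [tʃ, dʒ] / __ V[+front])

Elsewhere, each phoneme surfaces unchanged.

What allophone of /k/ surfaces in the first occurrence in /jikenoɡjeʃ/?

[tʃ]

/k/ (between /i/ and /e/) occurs before a front vowel → [tʃ] by rule 2.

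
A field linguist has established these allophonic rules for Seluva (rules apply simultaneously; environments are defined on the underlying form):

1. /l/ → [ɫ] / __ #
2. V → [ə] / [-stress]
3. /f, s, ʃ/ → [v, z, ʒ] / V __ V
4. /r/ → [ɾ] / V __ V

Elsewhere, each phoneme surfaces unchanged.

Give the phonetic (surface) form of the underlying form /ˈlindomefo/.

[ˈlindəməvə]

/l/ (word-initial): rule 1 targets it, but not word-finally → unchanged [l].
/i/ (between /l/ and /n/) is in the target of rule 2 but the environment (in an unstressed syllable) is not met → [i].
/n/ stays [n].
/d/ stays [d].
/o/ — between /d/ and /m/, in an unstressed syllable — surfaces as [ə] (rule 2).
/m/ — not in any rule's target class → [m].
/e/ — between /m/ and /f/, in an unstressed syllable — surfaces as [ə] (rule 2).
/f/ (between /e/ and /o/) occurs between two vowels → [v] by rule 3.
/o/ (word-final): in an unstressed syllable, so rule 2 applies → [ə].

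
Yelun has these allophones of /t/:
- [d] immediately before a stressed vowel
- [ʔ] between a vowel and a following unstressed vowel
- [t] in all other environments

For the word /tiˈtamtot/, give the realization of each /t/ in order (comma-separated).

[t], [d], [t], [t]

Occurrence 1 (position 1): no conditioning environment matches → elsewhere allophone [t].
Occurrence 2 (position 3): immediately before a stressed vowel → [d].
Occurrence 3 (position 6): no conditioning environment matches → elsewhere allophone [t].
Occurrence 4 (position 8): no conditioning environment matches → elsewhere allophone [t].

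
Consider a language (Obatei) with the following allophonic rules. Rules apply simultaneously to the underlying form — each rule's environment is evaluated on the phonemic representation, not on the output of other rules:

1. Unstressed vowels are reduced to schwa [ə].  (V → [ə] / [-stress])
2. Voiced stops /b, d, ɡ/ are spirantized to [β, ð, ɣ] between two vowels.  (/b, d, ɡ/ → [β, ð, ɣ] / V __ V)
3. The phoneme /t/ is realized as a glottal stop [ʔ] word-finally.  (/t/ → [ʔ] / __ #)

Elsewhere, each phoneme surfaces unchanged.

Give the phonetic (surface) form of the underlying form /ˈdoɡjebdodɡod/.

[ˈdoɡjəbdədɡəd]

/d/ (word-initial): rule 2 targets it, but not between two vowels → unchanged [d].
/o/ (between /d/ and /ɡ/): rule 1 targets it, but not in an unstressed syllable → unchanged [o].
/ɡ/ (between /o/ and /j/) is in the target of rule 2 but the environment (between two vowels) is not met → [ɡ].
/j/ (between /ɡ/ and /e/) is unaffected → [j].
/e/ (between /j/ and /b/) occurs in an unstressed syllable → [ə] by rule 1.
/b/ — between /e/ and /d/; rule 2 does not apply here → [b].
/d/ (between /b/ and /o/): rule 2 targets it, but not between two vowels → unchanged [d].
/o/ (between /d/ and /d/) occurs in an unstressed syllable → [ə] by rule 1.
/d/ — between /o/ and /ɡ/; rule 2 does not apply here → [d].
/ɡ/ (between /d/ and /o/) fails the environment for rule 2, so it stays [ɡ].
/o/ (between /ɡ/ and /d/) occurs in an unstressed syllable → [ə] by rule 1.
/d/ — word-final; rule 2 does not apply here → [d].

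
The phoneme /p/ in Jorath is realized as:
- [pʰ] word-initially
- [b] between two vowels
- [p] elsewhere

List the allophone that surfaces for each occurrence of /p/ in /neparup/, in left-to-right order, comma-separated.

Occurrence 1 (position 3): between two vowels → [b].
Occurrence 2 (position 7): no conditioning environment matches → elsewhere allophone [p].

[b], [p]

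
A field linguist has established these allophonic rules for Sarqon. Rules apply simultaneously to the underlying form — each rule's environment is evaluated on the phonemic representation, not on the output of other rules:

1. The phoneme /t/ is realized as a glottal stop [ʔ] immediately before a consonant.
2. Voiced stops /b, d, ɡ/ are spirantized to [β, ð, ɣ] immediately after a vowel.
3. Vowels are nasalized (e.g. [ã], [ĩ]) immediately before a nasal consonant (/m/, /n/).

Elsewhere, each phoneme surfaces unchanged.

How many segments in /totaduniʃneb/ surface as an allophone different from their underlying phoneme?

3

Segments that undergo a rule: /d/ → [ð] (rule 2); /u/ → [ũ] (rule 3); /b/ → [β] (rule 2).
All other segments surface unchanged.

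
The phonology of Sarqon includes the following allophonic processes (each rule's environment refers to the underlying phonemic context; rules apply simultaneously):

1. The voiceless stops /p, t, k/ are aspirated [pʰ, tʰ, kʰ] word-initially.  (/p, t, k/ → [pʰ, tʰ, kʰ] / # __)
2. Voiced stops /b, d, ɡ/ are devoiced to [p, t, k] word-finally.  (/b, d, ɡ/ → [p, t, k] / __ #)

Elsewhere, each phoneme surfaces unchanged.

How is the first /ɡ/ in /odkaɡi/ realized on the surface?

/ɡ/ (between /a/ and /i/): rule 2 targets it, but not word-finally → unchanged [ɡ].

[ɡ]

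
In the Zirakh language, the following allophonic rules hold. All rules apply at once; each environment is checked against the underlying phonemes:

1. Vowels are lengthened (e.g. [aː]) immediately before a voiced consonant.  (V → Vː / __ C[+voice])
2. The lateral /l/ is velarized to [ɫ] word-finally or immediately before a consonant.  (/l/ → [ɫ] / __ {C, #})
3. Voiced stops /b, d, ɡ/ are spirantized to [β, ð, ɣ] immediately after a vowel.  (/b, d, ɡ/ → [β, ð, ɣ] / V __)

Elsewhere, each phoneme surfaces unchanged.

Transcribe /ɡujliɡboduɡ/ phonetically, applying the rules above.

/ɡ/ (word-initial) is in the target of rule 3 but the environment (immediately after a vowel) is not met → [ɡ].
Rule 1 applies to /u/ (between /ɡ/ and /j/: before a voiced consonant) → [uː].
/j/ — not in any rule's target class → [j].
/l/ (between /j/ and /i/): rule 2 targets it, but not word-finally or immediately before a consonant → unchanged [l].
/i/ meets the environment for rule 1 (before a voiced consonant) → [iː].
/ɡ/ meets the environment for rule 3 (immediately after a vowel) → [ɣ].
/b/ (between /ɡ/ and /o/): rule 3 targets it, but not immediately after a vowel → unchanged [b].
Rule 1 applies to /o/ (between /b/ and /d/: before a voiced consonant) → [oː].
/d/ (between /o/ and /u/): immediately after a vowel, so rule 3 applies → [ð].
/u/ — between /d/ and /ɡ/, before a voiced consonant — surfaces as [uː] (rule 1).
/ɡ/ meets the environment for rule 3 (immediately after a vowel) → [ɣ].

[ɡuːjliːɣboːðuːɣ]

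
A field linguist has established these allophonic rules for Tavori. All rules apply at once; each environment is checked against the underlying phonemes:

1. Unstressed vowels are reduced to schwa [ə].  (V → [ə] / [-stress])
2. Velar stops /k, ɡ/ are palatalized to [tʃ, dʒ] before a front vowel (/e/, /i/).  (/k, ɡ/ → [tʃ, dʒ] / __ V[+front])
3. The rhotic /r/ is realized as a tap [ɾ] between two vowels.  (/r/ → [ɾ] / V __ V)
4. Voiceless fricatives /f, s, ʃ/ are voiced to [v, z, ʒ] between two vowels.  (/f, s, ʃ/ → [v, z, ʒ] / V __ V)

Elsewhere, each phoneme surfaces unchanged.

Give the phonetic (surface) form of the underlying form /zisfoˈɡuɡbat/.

/z/ stays [z].
Rule 1 applies to /i/ (between /z/ and /s/: in an unstressed syllable) → [ə].
/s/ (between /i/ and /f/) fails the environment for rule 4, so it stays [s].
/f/ (between /s/ and /o/) fails the environment for rule 4, so it stays [f].
/o/ — between /f/ and /ɡ/, in an unstressed syllable — surfaces as [ə] (rule 1).
/ɡ/ (between /o/ and /u/) is in the target of rule 2 but the environment (before a front vowel) is not met → [ɡ].
/u/ (between /ɡ/ and /ɡ/) fails the environment for rule 1, so it stays [u].
/ɡ/ (between /u/ and /b/) is in the target of rule 2 but the environment (before a front vowel) is not met → [ɡ].
/b/ (between /ɡ/ and /a/): no rule targets it → [b].
/a/ meets the environment for rule 1 (in an unstressed syllable) → [ə].
/t/ stays [t].

[zəsfəˈɡuɡbət]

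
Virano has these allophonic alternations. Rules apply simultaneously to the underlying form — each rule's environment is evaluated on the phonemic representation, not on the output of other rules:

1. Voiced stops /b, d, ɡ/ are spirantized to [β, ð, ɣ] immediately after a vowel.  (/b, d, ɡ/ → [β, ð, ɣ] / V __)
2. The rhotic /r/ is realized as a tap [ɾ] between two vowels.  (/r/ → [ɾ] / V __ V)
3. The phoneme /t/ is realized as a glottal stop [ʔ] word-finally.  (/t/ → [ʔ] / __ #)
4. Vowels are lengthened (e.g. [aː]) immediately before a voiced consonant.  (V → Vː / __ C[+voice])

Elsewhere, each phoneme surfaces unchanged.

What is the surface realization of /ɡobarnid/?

[ɡoːβaːrniːð]

/ɡ/ (word-initial) is in the target of rule 1 but the environment (immediately after a vowel) is not met → [ɡ].
Rule 4 applies to /o/ (between /ɡ/ and /b/: before a voiced consonant) → [oː].
/b/ (between /o/ and /a/) occurs immediately after a vowel → [β] by rule 1.
/a/ meets the environment for rule 4 (before a voiced consonant) → [aː].
/r/ (between /a/ and /n/) is in the target of rule 2 but the environment (between two vowels) is not met → [r].
/n/ — not in any rule's target class → [n].
Rule 4 applies to /i/ (between /n/ and /d/: before a voiced consonant) → [iː].
/d/ (word-final) occurs immediately after a vowel → [ð] by rule 1.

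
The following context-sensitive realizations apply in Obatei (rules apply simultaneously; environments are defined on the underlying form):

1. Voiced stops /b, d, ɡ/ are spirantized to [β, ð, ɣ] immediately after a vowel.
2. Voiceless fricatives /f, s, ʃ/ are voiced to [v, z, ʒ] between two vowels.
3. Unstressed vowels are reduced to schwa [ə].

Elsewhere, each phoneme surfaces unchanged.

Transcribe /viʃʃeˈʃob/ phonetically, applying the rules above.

[vəʃʃəˈʒoβ]

/v/ (word-initial) is unaffected → [v].
/i/ — between /v/ and /ʃ/, in an unstressed syllable — surfaces as [ə] (rule 3).
/ʃ/ (between /i/ and /ʃ/): rule 2 targets it, but not between two vowels → unchanged [ʃ].
/ʃ/ (between /ʃ/ and /e/): rule 2 targets it, but not between two vowels → unchanged [ʃ].
/e/ — between /ʃ/ and /ʃ/, in an unstressed syllable — surfaces as [ə] (rule 3).
/ʃ/ (between /e/ and /o/) occurs between two vowels → [ʒ] by rule 2.
/o/ (between /ʃ/ and /b/) is in the target of rule 3 but the environment (in an unstressed syllable) is not met → [o].
/b/ — word-final, immediately after a vowel — surfaces as [β] (rule 1).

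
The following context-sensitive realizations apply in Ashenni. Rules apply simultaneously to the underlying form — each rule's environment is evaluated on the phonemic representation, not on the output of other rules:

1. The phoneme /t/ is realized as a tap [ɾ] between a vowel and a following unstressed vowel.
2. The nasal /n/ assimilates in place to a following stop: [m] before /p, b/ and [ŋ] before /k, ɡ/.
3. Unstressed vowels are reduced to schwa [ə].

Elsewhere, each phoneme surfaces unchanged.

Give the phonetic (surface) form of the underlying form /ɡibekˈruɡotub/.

[ɡəbəkˈruɡəɾəb]

/ɡ/ (word-initial) is unaffected → [ɡ].
/i/ (between /ɡ/ and /b/) occurs in an unstressed syllable → [ə] by rule 3.
/b/ stays [b].
/e/ meets the environment for rule 3 (in an unstressed syllable) → [ə].
/k/ (between /e/ and /r/): no rule targets it → [k].
/r/ — not in any rule's target class → [r].
/u/ (between /r/ and /ɡ/) is in the target of rule 3 but the environment (in an unstressed syllable) is not met → [u].
/ɡ/ stays [ɡ].
/o/ (between /ɡ/ and /t/): in an unstressed syllable, so rule 3 applies → [ə].
/t/ — between /o/ and /u/, between a vowel and a following unstressed vowel — surfaces as [ɾ] (rule 1).
/u/ (between /t/ and /b/) occurs in an unstressed syllable → [ə] by rule 3.
/b/ stays [b].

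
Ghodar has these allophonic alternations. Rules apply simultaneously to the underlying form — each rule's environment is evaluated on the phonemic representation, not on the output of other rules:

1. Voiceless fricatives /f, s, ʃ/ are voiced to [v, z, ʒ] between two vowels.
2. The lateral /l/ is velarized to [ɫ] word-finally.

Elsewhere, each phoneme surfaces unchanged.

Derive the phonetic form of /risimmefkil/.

/r/ — not in any rule's target class → [r].
/i/ — not in any rule's target class → [i].
/s/ (between /i/ and /i/): between two vowels, so rule 1 applies → [z].
/i/ (between /s/ and /m/) is unaffected → [i].
/m/ — not in any rule's target class → [m].
/m/ — not in any rule's target class → [m].
/e/ (between /m/ and /f/): no rule targets it → [e].
/f/ (between /e/ and /k/) is in the target of rule 1 but the environment (between two vowels) is not met → [f].
/k/ (between /f/ and /i/): no rule targets it → [k].
/i/ stays [i].
/l/ (word-final) occurs word-finally → [ɫ] by rule 2.

[rizimmefkiɫ]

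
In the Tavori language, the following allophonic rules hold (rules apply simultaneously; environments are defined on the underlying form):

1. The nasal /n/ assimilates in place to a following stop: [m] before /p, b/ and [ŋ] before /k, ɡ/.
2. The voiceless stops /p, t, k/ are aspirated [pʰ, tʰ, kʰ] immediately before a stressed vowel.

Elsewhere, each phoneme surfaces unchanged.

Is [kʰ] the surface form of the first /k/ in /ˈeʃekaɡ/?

/k/ — between /e/ and /a/; rule 2 does not apply here → [k].
The actual realization is [k], not [kʰ].

No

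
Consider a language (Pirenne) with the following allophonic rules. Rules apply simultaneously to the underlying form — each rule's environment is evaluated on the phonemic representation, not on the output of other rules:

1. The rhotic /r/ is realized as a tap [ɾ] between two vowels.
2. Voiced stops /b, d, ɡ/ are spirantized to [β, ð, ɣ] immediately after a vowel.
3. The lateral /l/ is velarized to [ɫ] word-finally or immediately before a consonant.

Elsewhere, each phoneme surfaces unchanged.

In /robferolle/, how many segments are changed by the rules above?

3

Segments that undergo a rule: /b/ → [β] (rule 2); /r/ → [ɾ] (rule 1); /l/ → [ɫ] (rule 3).
All other segments surface unchanged.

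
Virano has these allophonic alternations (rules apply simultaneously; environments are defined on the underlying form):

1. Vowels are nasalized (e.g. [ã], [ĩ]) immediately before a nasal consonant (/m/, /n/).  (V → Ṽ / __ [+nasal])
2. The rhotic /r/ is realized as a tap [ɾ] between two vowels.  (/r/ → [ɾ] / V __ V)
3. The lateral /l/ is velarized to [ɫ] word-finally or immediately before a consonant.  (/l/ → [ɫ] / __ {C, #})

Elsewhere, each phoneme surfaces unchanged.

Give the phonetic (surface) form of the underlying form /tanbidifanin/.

[tãnbidifãnĩn]

/a/ meets the environment for rule 1 (before a nasal consonant) → [ã].
/i/ (between /b/ and /d/) fails the environment for rule 1, so it stays [i].
/i/ — between /d/ and /f/; rule 1 does not apply here → [i].
Rule 1 applies to /a/ (between /f/ and /n/: before a nasal consonant) → [ã].
/i/ (between /n/ and /n/) occurs before a nasal consonant → [ĩ] by rule 1.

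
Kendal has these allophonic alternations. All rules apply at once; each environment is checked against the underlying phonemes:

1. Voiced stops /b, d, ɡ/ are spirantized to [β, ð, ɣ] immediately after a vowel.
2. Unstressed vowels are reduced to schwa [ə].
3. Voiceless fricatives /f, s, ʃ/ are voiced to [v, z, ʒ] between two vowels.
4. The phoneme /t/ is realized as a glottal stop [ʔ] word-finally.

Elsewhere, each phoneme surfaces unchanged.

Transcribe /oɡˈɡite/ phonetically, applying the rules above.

/o/ meets the environment for rule 2 (in an unstressed syllable) → [ə].
/ɡ/ (between /o/ and /ɡ/) occurs immediately after a vowel → [ɣ] by rule 1.
/ɡ/ (between /ɡ/ and /i/) is in the target of rule 1 but the environment (immediately after a vowel) is not met → [ɡ].
/i/ — between /ɡ/ and /t/; rule 2 does not apply here → [i].
/t/ (between /i/ and /e/): rule 4 targets it, but not word-finally → unchanged [t].
/e/ (word-final): in an unstressed syllable, so rule 2 applies → [ə].

[əɣˈɡitə]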